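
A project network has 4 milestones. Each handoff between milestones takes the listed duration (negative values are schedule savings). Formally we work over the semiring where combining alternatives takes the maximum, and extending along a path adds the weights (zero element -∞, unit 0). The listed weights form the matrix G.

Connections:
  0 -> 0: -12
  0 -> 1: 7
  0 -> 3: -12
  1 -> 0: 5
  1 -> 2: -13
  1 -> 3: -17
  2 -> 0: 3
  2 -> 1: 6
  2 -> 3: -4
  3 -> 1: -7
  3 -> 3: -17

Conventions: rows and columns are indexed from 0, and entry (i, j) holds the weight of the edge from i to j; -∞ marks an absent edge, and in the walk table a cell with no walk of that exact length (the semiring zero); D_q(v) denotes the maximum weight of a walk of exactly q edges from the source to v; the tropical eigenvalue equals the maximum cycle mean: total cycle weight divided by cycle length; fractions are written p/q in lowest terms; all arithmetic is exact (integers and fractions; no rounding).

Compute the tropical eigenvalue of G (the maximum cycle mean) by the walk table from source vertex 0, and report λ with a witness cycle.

q=0: [0, -∞, -∞, -∞]
q=1: [-12, 7, -∞, -12]
q=2: [12, -5, -6, -10]
q=3: [0, 19, -18, 0]
q=4: [24, 7, 6, 2]
Optimal cycle mean attained by: cycle 0->1->0, total 7 + 5, length 2.
Answer: λ = 6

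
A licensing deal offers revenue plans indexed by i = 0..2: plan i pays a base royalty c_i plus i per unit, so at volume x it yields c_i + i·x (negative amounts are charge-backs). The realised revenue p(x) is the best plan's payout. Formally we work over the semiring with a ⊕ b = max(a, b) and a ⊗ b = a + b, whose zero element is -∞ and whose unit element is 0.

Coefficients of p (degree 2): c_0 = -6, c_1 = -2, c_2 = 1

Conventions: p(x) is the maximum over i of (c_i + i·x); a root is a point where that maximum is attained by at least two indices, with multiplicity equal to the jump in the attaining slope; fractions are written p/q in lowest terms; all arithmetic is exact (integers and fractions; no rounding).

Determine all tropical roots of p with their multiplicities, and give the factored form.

hull edge (i=0, c=-6) to (i=1, c=-2): slope 4, span 1
hull edge (i=1, c=-2) to (i=2, c=1): slope 3, span 1
Factored form: p(x) = 1 ⊗ (x ⊕ (-4)) ⊗ (x ⊕ (-3))
Answer: roots = -4 (mult 1), -3 (mult 1)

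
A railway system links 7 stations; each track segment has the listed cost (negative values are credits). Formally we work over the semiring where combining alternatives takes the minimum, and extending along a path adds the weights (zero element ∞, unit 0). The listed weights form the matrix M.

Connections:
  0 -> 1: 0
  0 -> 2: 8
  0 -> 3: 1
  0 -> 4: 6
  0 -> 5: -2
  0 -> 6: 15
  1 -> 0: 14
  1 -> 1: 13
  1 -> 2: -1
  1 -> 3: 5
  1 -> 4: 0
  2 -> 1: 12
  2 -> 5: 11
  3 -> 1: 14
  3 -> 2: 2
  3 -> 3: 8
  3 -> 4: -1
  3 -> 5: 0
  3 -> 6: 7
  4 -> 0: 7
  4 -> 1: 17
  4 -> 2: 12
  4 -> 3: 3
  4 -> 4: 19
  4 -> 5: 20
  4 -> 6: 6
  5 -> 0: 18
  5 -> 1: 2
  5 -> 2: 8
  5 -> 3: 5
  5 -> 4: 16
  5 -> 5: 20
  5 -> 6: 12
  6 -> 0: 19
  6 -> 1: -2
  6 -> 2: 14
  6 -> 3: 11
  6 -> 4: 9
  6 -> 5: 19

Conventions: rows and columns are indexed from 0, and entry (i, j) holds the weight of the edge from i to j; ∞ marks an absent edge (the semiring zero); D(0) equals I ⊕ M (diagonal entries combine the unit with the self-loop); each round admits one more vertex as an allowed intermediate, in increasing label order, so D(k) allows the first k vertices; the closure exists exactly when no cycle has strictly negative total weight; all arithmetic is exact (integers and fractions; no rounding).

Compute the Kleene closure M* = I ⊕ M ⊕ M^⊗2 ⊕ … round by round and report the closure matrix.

D(0):
  [0, 0, 8, 1, 6, -2, 15]
  [14, 0, -1, 5, 0, ∞, ∞]
  [∞, 12, 0, ∞, ∞, 11, ∞]
  [∞, 14, 2, 0, -1, 0, 7]
  [7, 17, 12, 3, 0, 20, 6]
  [18, 2, 8, 5, 16, 0, 12]
  [19, -2, 14, 11, 9, 19, 0]
D(1):
  [0, 0, 8, 1, 6, -2, 15]
  [14, 0, -1, 5, 0, 12, 29]
  [∞, 12, 0, ∞, ∞, 11, ∞]
  [∞, 14, 2, 0, -1, 0, 7]
  [7, 7, 12, 3, 0, 5, 6]
  [18, 2, 8, 5, 16, 0, 12]
  [19, -2, 14, 11, 9, 17, 0]
D(2):
  [0, 0, -1, 1, 0, -2, 15]
  [14, 0, -1, 5, 0, 12, 29]
  [26, 12, 0, 17, 12, 11, 41]
  [28, 14, 2, 0, -1, 0, 7]
  [7, 7, 6, 3, 0, 5, 6]
  [16, 2, 1, 5, 2, 0, 12]
  [12, -2, -3, 3, -2, 10, 0]
D(3):
  [0, 0, -1, 1, 0, -2, 15]
  [14, 0, -1, 5, 0, 10, 29]
  [26, 12, 0, 17, 12, 11, 41]
  [28, 14, 2, 0, -1, 0, 7]
  [7, 7, 6, 3, 0, 5, 6]
  [16, 2, 1, 5, 2, 0, 12]
  [12, -2, -3, 3, -2, 8, 0]
D(4):
  [0, 0, -1, 1, 0, -2, 8]
  [14, 0, -1, 5, 0, 5, 12]
  [26, 12, 0, 17, 12, 11, 24]
  [28, 14, 2, 0, -1, 0, 7]
  [7, 7, 5, 3, 0, 3, 6]
  [16, 2, 1, 5, 2, 0, 12]
  [12, -2, -3, 3, -2, 3, 0]
D(5):
  [0, 0, -1, 1, 0, -2, 6]
  [7, 0, -1, 3, 0, 3, 6]
  [19, 12, 0, 15, 12, 11, 18]
  [6, 6, 2, 0, -1, 0, 5]
  [7, 7, 5, 3, 0, 3, 6]
  [9, 2, 1, 5, 2, 0, 8]
  [5, -2, -3, 1, -2, 1, 0]
D(6):
  [0, 0, -1, 1, 0, -2, 6]
  [7, 0, -1, 3, 0, 3, 6]
  [19, 12, 0, 15, 12, 11, 18]
  [6, 2, 1, 0, -1, 0, 5]
  [7, 5, 4, 3, 0, 3, 6]
  [9, 2, 1, 5, 2, 0, 8]
  [5, -2, -3, 1, -2, 1, 0]
D(7):
  [0, 0, -1, 1, 0, -2, 6]
  [7, 0, -1, 3, 0, 3, 6]
  [19, 12, 0, 15, 12, 11, 18]
  [6, 2, 1, 0, -1, 0, 5]
  [7, 4, 3, 3, 0, 3, 6]
  [9, 2, 1, 5, 2, 0, 8]
  [5, -2, -3, 1, -2, 1, 0]
Answer: M* = [[0, 0, -1, 1, 0, -2, 6], [7, 0, -1, 3, 0, 3, 6], [19, 12, 0, 15, 12, 11, 18], [6, 2, 1, 0, -1, 0, 5], [7, 4, 3, 3, 0, 3, 6], [9, 2, 1, 5, 2, 0, 8], [5, -2, -3, 1, -2, 1, 0]]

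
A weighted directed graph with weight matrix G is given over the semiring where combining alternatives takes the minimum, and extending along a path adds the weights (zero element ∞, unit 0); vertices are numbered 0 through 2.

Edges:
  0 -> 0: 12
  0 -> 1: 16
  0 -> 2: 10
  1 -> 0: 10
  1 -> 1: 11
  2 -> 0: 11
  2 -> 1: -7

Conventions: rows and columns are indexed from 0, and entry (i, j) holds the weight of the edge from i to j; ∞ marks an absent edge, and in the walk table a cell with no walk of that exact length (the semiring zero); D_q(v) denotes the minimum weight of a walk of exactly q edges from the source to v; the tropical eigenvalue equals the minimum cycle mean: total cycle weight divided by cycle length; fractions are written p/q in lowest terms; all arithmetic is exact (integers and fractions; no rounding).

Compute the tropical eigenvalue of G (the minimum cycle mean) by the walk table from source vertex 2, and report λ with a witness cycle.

q=0: [∞, ∞, 0]
q=1: [11, -7, ∞]
q=2: [3, 4, 21]
q=3: [14, 14, 13]
Optimal cycle mean attained by: cycle 0->2->1->0, total 10 + (-7) + 10, length 3.
Answer: λ = 13/3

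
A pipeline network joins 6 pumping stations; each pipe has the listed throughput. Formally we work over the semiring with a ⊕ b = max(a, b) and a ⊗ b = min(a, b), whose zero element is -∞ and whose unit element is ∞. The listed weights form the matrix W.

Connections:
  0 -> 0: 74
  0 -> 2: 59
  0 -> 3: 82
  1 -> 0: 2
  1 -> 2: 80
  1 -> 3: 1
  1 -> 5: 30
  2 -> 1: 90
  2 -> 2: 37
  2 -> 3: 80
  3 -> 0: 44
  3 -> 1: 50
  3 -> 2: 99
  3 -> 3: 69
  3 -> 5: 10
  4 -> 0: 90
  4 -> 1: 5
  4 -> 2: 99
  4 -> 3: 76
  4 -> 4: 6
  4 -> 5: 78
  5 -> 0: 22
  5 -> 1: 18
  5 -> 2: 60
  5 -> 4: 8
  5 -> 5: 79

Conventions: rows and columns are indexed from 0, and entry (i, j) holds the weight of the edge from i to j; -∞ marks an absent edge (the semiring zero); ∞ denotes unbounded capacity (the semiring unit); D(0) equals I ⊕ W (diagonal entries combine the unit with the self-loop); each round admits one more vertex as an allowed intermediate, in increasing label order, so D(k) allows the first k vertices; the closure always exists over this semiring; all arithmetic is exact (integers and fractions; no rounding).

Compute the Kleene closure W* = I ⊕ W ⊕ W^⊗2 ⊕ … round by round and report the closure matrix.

D(0):
  [∞, -∞, 59, 82, -∞, -∞]
  [2, ∞, 80, 1, -∞, 30]
  [-∞, 90, ∞, 80, -∞, -∞]
  [44, 50, 99, ∞, -∞, 10]
  [90, 5, 99, 76, ∞, 78]
  [22, 18, 60, -∞, 8, ∞]
D(1):
  [∞, -∞, 59, 82, -∞, -∞]
  [2, ∞, 80, 2, -∞, 30]
  [-∞, 90, ∞, 80, -∞, -∞]
  [44, 50, 99, ∞, -∞, 10]
  [90, 5, 99, 82, ∞, 78]
  [22, 18, 60, 22, 8, ∞]
D(2):
  [∞, -∞, 59, 82, -∞, -∞]
  [2, ∞, 80, 2, -∞, 30]
  [2, 90, ∞, 80, -∞, 30]
  [44, 50, 99, ∞, -∞, 30]
  [90, 5, 99, 82, ∞, 78]
  [22, 18, 60, 22, 8, ∞]
D(3):
  [∞, 59, 59, 82, -∞, 30]
  [2, ∞, 80, 80, -∞, 30]
  [2, 90, ∞, 80, -∞, 30]
  [44, 90, 99, ∞, -∞, 30]
  [90, 90, 99, 82, ∞, 78]
  [22, 60, 60, 60, 8, ∞]
D(4):
  [∞, 82, 82, 82, -∞, 30]
  [44, ∞, 80, 80, -∞, 30]
  [44, 90, ∞, 80, -∞, 30]
  [44, 90, 99, ∞, -∞, 30]
  [90, 90, 99, 82, ∞, 78]
  [44, 60, 60, 60, 8, ∞]
D(5):
  [∞, 82, 82, 82, -∞, 30]
  [44, ∞, 80, 80, -∞, 30]
  [44, 90, ∞, 80, -∞, 30]
  [44, 90, 99, ∞, -∞, 30]
  [90, 90, 99, 82, ∞, 78]
  [44, 60, 60, 60, 8, ∞]
D(6):
  [∞, 82, 82, 82, 8, 30]
  [44, ∞, 80, 80, 8, 30]
  [44, 90, ∞, 80, 8, 30]
  [44, 90, 99, ∞, 8, 30]
  [90, 90, 99, 82, ∞, 78]
  [44, 60, 60, 60, 8, ∞]
Answer: W* = [[∞, 82, 82, 82, 8, 30], [44, ∞, 80, 80, 8, 30], [44, 90, ∞, 80, 8, 30], [44, 90, 99, ∞, 8, 30], [90, 90, 99, 82, ∞, 78], [44, 60, 60, 60, 8, ∞]]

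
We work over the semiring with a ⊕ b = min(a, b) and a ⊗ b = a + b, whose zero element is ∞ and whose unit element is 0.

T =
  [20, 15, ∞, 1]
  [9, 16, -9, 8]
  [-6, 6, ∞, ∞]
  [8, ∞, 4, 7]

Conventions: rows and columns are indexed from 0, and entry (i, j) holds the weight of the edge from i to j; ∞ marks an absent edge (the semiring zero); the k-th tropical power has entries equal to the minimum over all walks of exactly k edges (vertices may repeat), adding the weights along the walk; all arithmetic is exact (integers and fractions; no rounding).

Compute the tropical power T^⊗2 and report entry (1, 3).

T^⊗2:
  [9, 31, 5, 8]
  [-15, -3, 7, 10]
  [14, 9, -3, -5]
  [-2, 10, 11, 9]
Key observation: the optimum is the walk 1->0->3, with weight 9 + 1 = 10.
Optimal value attained by: walk 1->0->3.
Answer: (T^⊗2)[1][3] = 10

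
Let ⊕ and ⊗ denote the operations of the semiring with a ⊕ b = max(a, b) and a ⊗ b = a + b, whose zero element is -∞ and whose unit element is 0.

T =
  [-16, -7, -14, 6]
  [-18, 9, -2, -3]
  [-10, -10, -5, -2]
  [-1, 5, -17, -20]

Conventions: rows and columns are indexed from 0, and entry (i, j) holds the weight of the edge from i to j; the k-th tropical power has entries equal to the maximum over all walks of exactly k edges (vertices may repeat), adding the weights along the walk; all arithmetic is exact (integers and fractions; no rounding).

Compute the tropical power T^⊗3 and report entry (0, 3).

T^⊗2:
  [5, 11, -9, -10]
  [-4, 18, 7, 6]
  [-3, 3, -10, -4]
  [-13, 14, 3, 5]
T^⊗3:
  [-7, 20, 9, 11]
  [5, 27, 16, 15]
  [-5, 12, 1, 3]
  [4, 23, 12, 11]
Key observation: the optimum is the walk 0->3->0->3, with weight 6 + (-1) + 6 = 11.
Optimal value attained by: walk 0->3->0->3.
Answer: (T^⊗3)[0][3] = 11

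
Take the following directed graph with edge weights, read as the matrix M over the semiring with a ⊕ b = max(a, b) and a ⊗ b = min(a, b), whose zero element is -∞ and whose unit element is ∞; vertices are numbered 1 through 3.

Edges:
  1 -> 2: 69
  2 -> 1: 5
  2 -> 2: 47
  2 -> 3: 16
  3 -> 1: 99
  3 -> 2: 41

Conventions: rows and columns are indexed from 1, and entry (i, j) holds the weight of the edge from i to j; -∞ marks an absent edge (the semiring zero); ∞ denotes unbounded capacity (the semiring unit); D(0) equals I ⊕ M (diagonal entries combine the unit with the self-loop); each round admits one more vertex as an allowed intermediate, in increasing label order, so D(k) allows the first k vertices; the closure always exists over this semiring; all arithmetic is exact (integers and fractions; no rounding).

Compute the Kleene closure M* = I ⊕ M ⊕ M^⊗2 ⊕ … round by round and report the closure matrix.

D(0):
  [∞, 69, -∞]
  [5, ∞, 16]
  [99, 41, ∞]
D(1):
  [∞, 69, -∞]
  [5, ∞, 16]
  [99, 69, ∞]
D(2):
  [∞, 69, 16]
  [5, ∞, 16]
  [99, 69, ∞]
D(3):
  [∞, 69, 16]
  [16, ∞, 16]
  [99, 69, ∞]
Answer: M* = [[∞, 69, 16], [16, ∞, 16], [99, 69, ∞]]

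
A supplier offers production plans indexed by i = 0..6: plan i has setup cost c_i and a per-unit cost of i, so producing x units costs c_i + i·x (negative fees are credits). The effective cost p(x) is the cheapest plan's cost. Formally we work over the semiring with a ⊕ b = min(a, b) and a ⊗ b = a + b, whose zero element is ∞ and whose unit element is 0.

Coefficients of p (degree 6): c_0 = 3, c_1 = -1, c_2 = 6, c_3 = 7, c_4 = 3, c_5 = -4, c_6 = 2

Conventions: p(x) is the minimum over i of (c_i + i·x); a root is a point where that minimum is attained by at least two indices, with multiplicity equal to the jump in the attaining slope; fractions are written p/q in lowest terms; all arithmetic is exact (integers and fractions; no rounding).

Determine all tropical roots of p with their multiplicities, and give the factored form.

hull edge (i=0, c=3) to (i=1, c=-1): slope -4, span 1
hull edge (i=1, c=-1) to (i=5, c=-4): slope -3/4, span 4
hull edge (i=5, c=-4) to (i=6, c=2): slope 6, span 1
Factored form: p(x) = 2 ⊗ (x ⊕ (-6)) ⊗ (x ⊕ 3/4) ⊗ (x ⊕ 3/4) ⊗ (x ⊕ 3/4) ⊗ (x ⊕ 3/4) ⊗ (x ⊕ 4)
Answer: roots = -6 (mult 1), 3/4 (mult 4), 4 (mult 1)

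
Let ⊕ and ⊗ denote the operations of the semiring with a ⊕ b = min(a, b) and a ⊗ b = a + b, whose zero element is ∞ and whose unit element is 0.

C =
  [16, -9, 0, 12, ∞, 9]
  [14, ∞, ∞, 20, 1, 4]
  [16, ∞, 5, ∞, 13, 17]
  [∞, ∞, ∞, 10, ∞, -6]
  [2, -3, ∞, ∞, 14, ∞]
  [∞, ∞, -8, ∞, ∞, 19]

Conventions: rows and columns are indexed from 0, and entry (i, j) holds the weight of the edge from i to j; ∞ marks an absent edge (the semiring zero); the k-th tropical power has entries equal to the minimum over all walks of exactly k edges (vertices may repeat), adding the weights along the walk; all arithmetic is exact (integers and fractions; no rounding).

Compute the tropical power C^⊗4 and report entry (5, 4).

C^⊗2:
  [5, 7, 1, 11, -8, -5]
  [3, -2, -4, 26, 15, 14]
  [15, 7, 9, 28, 18, 22]
  [∞, ∞, -14, 20, ∞, 4]
  [11, -7, 2, 14, -2, 1]
  [8, ∞, -3, ∞, 5, 9]
C^⊗3:
  [-6, -11, -13, 17, 6, 5]
  [12, -6, 1, 15, -1, 2]
  [20, 6, 14, 27, 8, 11]
  [2, ∞, -9, 30, -1, 3]
  [0, -5, -7, 13, -6, -3]
  [7, -1, 1, 20, 10, 14]
C^⊗4:
  [3, -15, -8, 6, -10, -7]
  [1, -4, -6, 14, -5, -2]
  [10, 5, 3, 26, 7, 10]
  [1, -7, -5, 14, 4, 8]
  [-4, -9, -11, 12, -4, -1]
  [12, -2, 6, 19, 0, 3]
Key observation: the optimum is the walk 5->2->0->1->4, with weight (-8) + 16 + (-9) + 1 = 0.
Optimal value attained by: walk 5->2->0->1->4.
Answer: (C^⊗4)[5][4] = 0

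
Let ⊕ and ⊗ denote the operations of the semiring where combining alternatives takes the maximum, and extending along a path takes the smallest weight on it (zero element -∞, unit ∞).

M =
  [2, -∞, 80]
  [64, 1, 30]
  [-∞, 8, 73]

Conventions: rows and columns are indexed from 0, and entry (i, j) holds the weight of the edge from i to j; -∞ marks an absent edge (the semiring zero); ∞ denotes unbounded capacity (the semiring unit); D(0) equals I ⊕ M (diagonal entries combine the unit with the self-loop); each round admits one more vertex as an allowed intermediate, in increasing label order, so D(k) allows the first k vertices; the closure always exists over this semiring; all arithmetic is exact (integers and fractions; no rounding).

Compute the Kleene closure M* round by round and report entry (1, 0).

D(0):
  [∞, -∞, 80]
  [64, ∞, 30]
  [-∞, 8, ∞]
D(1):
  [∞, -∞, 80]
  [64, ∞, 64]
  [-∞, 8, ∞]
D(2):
  [∞, -∞, 80]
  [64, ∞, 64]
  [8, 8, ∞]
D(3):
  [∞, 8, 80]
  [64, ∞, 64]
  [8, 8, ∞]
Answer: M*[1][0] = 64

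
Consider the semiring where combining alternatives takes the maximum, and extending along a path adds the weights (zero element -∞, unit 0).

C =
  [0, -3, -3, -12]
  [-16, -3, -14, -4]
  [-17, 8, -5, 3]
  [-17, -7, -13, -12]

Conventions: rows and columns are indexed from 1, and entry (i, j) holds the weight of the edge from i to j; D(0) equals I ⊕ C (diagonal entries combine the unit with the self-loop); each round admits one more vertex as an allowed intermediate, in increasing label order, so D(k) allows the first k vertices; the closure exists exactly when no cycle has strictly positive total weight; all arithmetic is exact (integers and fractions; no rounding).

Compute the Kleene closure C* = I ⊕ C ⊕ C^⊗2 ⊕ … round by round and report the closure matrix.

D(0):
  [0, -3, -3, -12]
  [-16, 0, -14, -4]
  [-17, 8, 0, 3]
  [-17, -7, -13, 0]
D(1):
  [0, -3, -3, -12]
  [-16, 0, -14, -4]
  [-17, 8, 0, 3]
  [-17, -7, -13, 0]
D(2):
  [0, -3, -3, -7]
  [-16, 0, -14, -4]
  [-8, 8, 0, 4]
  [-17, -7, -13, 0]
D(3):
  [0, 5, -3, 1]
  [-16, 0, -14, -4]
  [-8, 8, 0, 4]
  [-17, -5, -13, 0]
D(4):
  [0, 5, -3, 1]
  [-16, 0, -14, -4]
  [-8, 8, 0, 4]
  [-17, -5, -13, 0]
Answer: C* = [[0, 5, -3, 1], [-16, 0, -14, -4], [-8, 8, 0, 4], [-17, -5, -13, 0]]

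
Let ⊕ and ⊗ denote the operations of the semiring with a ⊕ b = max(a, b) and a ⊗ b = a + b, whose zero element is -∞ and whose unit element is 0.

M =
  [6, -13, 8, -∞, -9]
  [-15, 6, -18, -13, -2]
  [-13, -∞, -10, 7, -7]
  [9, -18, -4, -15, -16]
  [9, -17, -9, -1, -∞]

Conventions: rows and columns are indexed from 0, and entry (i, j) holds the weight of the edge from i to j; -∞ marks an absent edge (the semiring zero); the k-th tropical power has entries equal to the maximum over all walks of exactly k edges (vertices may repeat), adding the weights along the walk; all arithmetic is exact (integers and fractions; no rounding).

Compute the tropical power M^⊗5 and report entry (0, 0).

M^⊗2:
  [12, -7, 14, 15, 1]
  [7, 12, -7, -3, 4]
  [16, -11, 3, -3, -9]
  [15, -4, 17, 3, 0]
  [15, -4, 17, -2, 0]
M^⊗3:
  [24, -1, 20, 21, 7]
  [13, 18, 15, 3, 10]
  [22, 3, 24, 10, 7]
  [21, 2, 23, 24, 10]
  [21, 2, 23, 24, 10]
M^⊗4:
  [30, 11, 32, 27, 15]
  [19, 24, 21, 22, 16]
  [28, 9, 30, 31, 17]
  [33, 8, 29, 30, 16]
  [33, 8, 29, 30, 16]
M^⊗5:
  [36, 17, 38, 39, 25]
  [31, 30, 27, 28, 22]
  [40, 15, 36, 37, 23]
  [39, 20, 41, 36, 24]
  [39, 20, 41, 36, 24]
Key observation: the optimum is the walk 0->0->0->2->3->0, with weight 6 + 6 + 8 + 7 + 9 = 36.
Optimal value attained by: walk 0->0->0->2->3->0.
Answer: (M^⊗5)[0][0] = 36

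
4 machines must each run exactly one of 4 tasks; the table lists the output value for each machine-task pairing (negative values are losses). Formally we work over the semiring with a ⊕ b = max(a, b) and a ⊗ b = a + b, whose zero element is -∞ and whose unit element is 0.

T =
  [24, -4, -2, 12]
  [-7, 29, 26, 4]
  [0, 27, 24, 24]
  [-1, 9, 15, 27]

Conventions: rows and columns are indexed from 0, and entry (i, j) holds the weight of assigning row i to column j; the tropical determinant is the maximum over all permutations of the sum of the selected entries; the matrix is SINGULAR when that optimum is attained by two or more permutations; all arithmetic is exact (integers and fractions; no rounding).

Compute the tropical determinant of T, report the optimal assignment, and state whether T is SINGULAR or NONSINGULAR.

σ = (0, 1, 2, 3): 24 + 29 + 24 + 27 = 104
σ = (0, 1, 3, 2): 24 + 29 + 24 + 15 = 92
σ = (0, 2, 1, 3): 24 + 26 + 27 + 27 = 104
σ = (0, 2, 3, 1): 24 + 26 + 24 + 9 = 83
σ = (0, 3, 1, 2): 24 + 4 + 27 + 15 = 70
σ = (0, 3, 2, 1): 24 + 4 + 24 + 9 = 61
σ = (1, 0, 2, 3): (-4) + (-7) + 24 + 27 = 40
σ = (1, 0, 3, 2): (-4) + (-7) + 24 + 15 = 28
σ = (1, 2, 0, 3): (-4) + 26 + 0 + 27 = 49
σ = (1, 2, 3, 0): (-4) + 26 + 24 + (-1) = 45
σ = (1, 3, 0, 2): (-4) + 4 + 0 + 15 = 15
σ = (1, 3, 2, 0): (-4) + 4 + 24 + (-1) = 23
σ = (2, 0, 1, 3): (-2) + (-7) + 27 + 27 = 45
σ = (2, 0, 3, 1): (-2) + (-7) + 24 + 9 = 24
σ = (2, 1, 0, 3): (-2) + 29 + 0 + 27 = 54
σ = (2, 1, 3, 0): (-2) + 29 + 24 + (-1) = 50
σ = (2, 3, 0, 1): (-2) + 4 + 0 + 9 = 11
σ = (2, 3, 1, 0): (-2) + 4 + 27 + (-1) = 28
σ = (3, 0, 1, 2): 12 + (-7) + 27 + 15 = 47
σ = (3, 0, 2, 1): 12 + (-7) + 24 + 9 = 38
σ = (3, 1, 0, 2): 12 + 29 + 0 + 15 = 56
σ = (3, 1, 2, 0): 12 + 29 + 24 + (-1) = 64
σ = (3, 2, 0, 1): 12 + 26 + 0 + 9 = 47
σ = (3, 2, 1, 0): 12 + 26 + 27 + (-1) = 64
Optimal value attained by: σ = (0, 1, 2, 3).
Answer: det⊕(T) = 104; verdict: SINGULAR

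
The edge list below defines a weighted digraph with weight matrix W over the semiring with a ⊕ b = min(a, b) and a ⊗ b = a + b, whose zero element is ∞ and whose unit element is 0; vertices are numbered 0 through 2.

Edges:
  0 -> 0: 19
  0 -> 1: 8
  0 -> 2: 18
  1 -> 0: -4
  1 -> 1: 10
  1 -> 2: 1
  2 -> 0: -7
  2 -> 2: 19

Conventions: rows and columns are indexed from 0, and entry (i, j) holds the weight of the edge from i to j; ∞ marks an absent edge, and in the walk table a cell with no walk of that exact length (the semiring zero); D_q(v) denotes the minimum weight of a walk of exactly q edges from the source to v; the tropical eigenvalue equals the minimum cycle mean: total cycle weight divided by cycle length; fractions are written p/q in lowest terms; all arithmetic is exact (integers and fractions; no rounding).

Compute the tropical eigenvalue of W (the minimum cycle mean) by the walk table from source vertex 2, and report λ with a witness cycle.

q=0: [∞, ∞, 0]
q=1: [-7, ∞, 19]
q=2: [12, 1, 11]
q=3: [-3, 11, 2]
Optimal cycle mean attained by: cycle 0->1->2->0, total 8 + 1 + (-7), length 3.
Answer: λ = 2/3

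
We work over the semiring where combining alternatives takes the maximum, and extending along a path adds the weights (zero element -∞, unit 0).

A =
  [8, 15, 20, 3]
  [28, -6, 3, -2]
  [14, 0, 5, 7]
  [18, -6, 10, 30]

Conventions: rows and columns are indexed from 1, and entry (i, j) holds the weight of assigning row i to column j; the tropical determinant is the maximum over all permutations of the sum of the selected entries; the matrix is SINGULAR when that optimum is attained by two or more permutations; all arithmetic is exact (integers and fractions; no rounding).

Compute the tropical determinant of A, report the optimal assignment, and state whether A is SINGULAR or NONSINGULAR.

σ = (1, 2, 3, 4): 8 + (-6) + 5 + 30 = 37
σ = (1, 2, 4, 3): 8 + (-6) + 7 + 10 = 19
σ = (1, 3, 2, 4): 8 + 3 + 0 + 30 = 41
σ = (1, 3, 4, 2): 8 + 3 + 7 + (-6) = 12
σ = (1, 4, 2, 3): 8 + (-2) + 0 + 10 = 16
σ = (1, 4, 3, 2): 8 + (-2) + 5 + (-6) = 5
σ = (2, 1, 3, 4): 15 + 28 + 5 + 30 = 78
σ = (2, 1, 4, 3): 15 + 28 + 7 + 10 = 60
σ = (2, 3, 1, 4): 15 + 3 + 14 + 30 = 62
σ = (2, 3, 4, 1): 15 + 3 + 7 + 18 = 43
σ = (2, 4, 1, 3): 15 + (-2) + 14 + 10 = 37
σ = (2, 4, 3, 1): 15 + (-2) + 5 + 18 = 36
σ = (3, 1, 2, 4): 20 + 28 + 0 + 30 = 78
σ = (3, 1, 4, 2): 20 + 28 + 7 + (-6) = 49
σ = (3, 2, 1, 4): 20 + (-6) + 14 + 30 = 58
σ = (3, 2, 4, 1): 20 + (-6) + 7 + 18 = 39
σ = (3, 4, 1, 2): 20 + (-2) + 14 + (-6) = 26
σ = (3, 4, 2, 1): 20 + (-2) + 0 + 18 = 36
σ = (4, 1, 2, 3): 3 + 28 + 0 + 10 = 41
σ = (4, 1, 3, 2): 3 + 28 + 5 + (-6) = 30
σ = (4, 2, 1, 3): 3 + (-6) + 14 + 10 = 21
σ = (4, 2, 3, 1): 3 + (-6) + 5 + 18 = 20
σ = (4, 3, 1, 2): 3 + 3 + 14 + (-6) = 14
σ = (4, 3, 2, 1): 3 + 3 + 0 + 18 = 24
Optimal value attained by: σ = (2, 1, 3, 4).
Answer: det⊕(A) = 78; verdict: SINGULAR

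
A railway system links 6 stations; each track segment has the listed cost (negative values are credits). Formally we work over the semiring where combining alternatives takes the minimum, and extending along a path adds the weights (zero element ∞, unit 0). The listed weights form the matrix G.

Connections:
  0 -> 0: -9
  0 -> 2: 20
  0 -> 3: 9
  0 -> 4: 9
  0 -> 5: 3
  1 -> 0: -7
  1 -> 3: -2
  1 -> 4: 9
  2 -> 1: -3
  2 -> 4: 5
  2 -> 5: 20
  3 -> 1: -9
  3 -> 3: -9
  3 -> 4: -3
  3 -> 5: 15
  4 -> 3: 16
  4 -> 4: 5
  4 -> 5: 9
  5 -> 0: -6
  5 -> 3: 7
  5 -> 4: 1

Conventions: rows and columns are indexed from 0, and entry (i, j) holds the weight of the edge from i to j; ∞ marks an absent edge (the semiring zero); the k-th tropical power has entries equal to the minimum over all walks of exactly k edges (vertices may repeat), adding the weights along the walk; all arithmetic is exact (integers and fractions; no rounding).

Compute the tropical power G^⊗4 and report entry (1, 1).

G^⊗2:
  [-18, 0, 11, 0, 0, -6]
  [-16, -11, 13, -11, -5, -4]
  [-10, ∞, ∞, -5, 6, 14]
  [-16, -18, ∞, -18, -12, 6]
  [3, 7, ∞, 7, 10, 14]
  [-15, -2, 14, -2, 3, -3]
G^⊗3:
  [-27, -9, 2, -9, -9, -15]
  [-25, -20, 4, -20, -14, -13]
  [-19, -14, 10, -14, -8, -7]
  [-25, -27, 4, -27, -21, -13]
  [-6, -2, 23, -2, 4, 6]
  [-24, -11, 5, -11, -6, -12]
G^⊗4:
  [-36, -18, -7, -18, -18, -24]
  [-34, -29, -5, -29, -23, -22]
  [-28, -23, 1, -23, -17, -16]
  [-34, -36, -5, -36, -30, -22]
  [-15, -11, 14, -11, -5, -3]
  [-33, -20, -4, -20, -15, -21]
Key observation: the optimum is the walk 1->3->3->3->1, with weight (-2) + (-9) + (-9) + (-9) = -29.
Optimal value attained by: walk 1->3->3->3->1.
Answer: (G^⊗4)[1][1] = -29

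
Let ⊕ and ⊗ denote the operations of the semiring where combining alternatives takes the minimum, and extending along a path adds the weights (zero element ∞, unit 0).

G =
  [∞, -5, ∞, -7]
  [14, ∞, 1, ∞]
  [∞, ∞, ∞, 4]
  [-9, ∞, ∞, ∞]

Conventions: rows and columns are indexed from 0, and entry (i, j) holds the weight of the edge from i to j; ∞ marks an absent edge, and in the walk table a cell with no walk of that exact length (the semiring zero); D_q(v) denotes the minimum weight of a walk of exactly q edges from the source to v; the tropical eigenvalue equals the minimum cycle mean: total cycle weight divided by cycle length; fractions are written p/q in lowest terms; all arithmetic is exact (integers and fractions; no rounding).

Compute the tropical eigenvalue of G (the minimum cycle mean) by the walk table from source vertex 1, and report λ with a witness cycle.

q=0: [∞, 0, ∞, ∞]
q=1: [14, ∞, 1, ∞]
q=2: [∞, 9, ∞, 5]
q=3: [-4, ∞, 10, ∞]
q=4: [∞, -9, ∞, -11]
Optimal cycle mean attained by: cycle 0->3->0, total (-7) + (-9), length 2.
Answer: λ = -8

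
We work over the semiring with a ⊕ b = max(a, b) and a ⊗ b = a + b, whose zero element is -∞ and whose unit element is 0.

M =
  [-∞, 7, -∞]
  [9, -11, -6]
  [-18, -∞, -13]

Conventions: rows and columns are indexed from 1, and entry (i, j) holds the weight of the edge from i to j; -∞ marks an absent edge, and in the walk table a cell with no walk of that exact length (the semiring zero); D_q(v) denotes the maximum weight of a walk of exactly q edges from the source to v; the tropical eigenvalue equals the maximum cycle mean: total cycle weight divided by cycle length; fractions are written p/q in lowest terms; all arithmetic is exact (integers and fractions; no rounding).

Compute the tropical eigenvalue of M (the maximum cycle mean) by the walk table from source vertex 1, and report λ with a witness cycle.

q=0: [0, -∞, -∞]
q=1: [-∞, 7, -∞]
q=2: [16, -4, 1]
q=3: [5, 23, -10]
Optimal cycle mean attained by: cycle 1->2->1, total 7 + 9, length 2.
Answer: λ = 8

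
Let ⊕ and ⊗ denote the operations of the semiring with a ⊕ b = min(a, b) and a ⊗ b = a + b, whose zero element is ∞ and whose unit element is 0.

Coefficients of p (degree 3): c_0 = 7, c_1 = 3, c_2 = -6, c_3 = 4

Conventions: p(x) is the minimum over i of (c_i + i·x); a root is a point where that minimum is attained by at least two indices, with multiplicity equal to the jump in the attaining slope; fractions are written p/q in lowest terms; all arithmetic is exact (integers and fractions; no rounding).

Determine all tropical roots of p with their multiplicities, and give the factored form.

hull edge (i=0, c=7) to (i=2, c=-6): slope -13/2, span 2
hull edge (i=2, c=-6) to (i=3, c=4): slope 10, span 1
Factored form: p(x) = 4 ⊗ (x ⊕ (-10)) ⊗ (x ⊕ 13/2) ⊗ (x ⊕ 13/2)
Answer: roots = -10 (mult 1), 13/2 (mult 2)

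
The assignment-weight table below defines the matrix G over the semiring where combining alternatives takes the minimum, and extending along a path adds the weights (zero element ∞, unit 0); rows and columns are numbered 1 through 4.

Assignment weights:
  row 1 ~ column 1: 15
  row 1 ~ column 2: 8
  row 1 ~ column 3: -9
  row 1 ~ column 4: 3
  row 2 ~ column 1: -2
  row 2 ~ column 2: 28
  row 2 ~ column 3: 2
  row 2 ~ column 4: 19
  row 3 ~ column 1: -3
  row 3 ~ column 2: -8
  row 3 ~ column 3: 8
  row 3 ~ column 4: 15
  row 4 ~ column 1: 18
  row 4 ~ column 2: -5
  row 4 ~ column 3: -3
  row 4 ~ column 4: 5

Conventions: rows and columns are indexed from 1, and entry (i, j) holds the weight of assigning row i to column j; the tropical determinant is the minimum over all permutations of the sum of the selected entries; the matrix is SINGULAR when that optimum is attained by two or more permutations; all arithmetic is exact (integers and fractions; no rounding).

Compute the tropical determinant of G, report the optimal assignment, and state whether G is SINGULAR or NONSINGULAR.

σ = (1, 2, 3, 4): 15 + 28 + 8 + 5 = 56
σ = (1, 2, 4, 3): 15 + 28 + 15 + (-3) = 55
σ = (1, 3, 2, 4): 15 + 2 + (-8) + 5 = 14
σ = (1, 3, 4, 2): 15 + 2 + 15 + (-5) = 27
σ = (1, 4, 2, 3): 15 + 19 + (-8) + (-3) = 23
σ = (1, 4, 3, 2): 15 + 19 + 8 + (-5) = 37
σ = (2, 1, 3, 4): 8 + (-2) + 8 + 5 = 19
σ = (2, 1, 4, 3): 8 + (-2) + 15 + (-3) = 18
σ = (2, 3, 1, 4): 8 + 2 + (-3) + 5 = 12
σ = (2, 3, 4, 1): 8 + 2 + 15 + 18 = 43
σ = (2, 4, 1, 3): 8 + 19 + (-3) + (-3) = 21
σ = (2, 4, 3, 1): 8 + 19 + 8 + 18 = 53
σ = (3, 1, 2, 4): (-9) + (-2) + (-8) + 5 = -14
σ = (3, 1, 4, 2): (-9) + (-2) + 15 + (-5) = -1
σ = (3, 2, 1, 4): (-9) + 28 + (-3) + 5 = 21
σ = (3, 2, 4, 1): (-9) + 28 + 15 + 18 = 52
σ = (3, 4, 1, 2): (-9) + 19 + (-3) + (-5) = 2
σ = (3, 4, 2, 1): (-9) + 19 + (-8) + 18 = 20
σ = (4, 1, 2, 3): 3 + (-2) + (-8) + (-3) = -10
σ = (4, 1, 3, 2): 3 + (-2) + 8 + (-5) = 4
σ = (4, 2, 1, 3): 3 + 28 + (-3) + (-3) = 25
σ = (4, 2, 3, 1): 3 + 28 + 8 + 18 = 57
σ = (4, 3, 1, 2): 3 + 2 + (-3) + (-5) = -3
σ = (4, 3, 2, 1): 3 + 2 + (-8) + 18 = 15
Optimal value attained by: σ = (3, 1, 2, 4).
Answer: det⊕(G) = -14; verdict: NONSINGULAR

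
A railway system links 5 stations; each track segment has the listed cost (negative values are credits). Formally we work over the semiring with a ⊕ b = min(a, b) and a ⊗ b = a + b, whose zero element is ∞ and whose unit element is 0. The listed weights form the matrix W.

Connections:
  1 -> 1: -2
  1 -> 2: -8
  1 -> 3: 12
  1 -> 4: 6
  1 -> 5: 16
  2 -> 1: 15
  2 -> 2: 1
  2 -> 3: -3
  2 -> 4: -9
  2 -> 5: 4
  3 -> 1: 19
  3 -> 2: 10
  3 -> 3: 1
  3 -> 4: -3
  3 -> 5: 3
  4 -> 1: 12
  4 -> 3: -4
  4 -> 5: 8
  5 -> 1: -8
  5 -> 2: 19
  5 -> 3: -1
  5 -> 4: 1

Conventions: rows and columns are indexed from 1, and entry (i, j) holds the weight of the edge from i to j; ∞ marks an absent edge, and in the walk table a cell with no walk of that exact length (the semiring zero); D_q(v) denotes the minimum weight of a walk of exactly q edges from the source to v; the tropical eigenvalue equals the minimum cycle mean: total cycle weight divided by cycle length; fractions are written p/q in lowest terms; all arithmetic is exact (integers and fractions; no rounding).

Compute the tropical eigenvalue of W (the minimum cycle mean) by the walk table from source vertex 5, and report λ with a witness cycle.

q=0: [∞, ∞, ∞, ∞, 0]
q=1: [-8, 19, -1, 1, ∞]
q=2: [-10, -16, -3, -4, 2]
q=3: [-12, -18, -19, -25, -12]
q=4: [-20, -20, -29, -27, -17]
q=5: [-25, -28, -31, -32, -26]
Optimal cycle mean attained by: cycle 1->2->4->3->5->1, total (-8) + (-9) + (-4) + 3 + (-8), length 5.
Answer: λ = -26/5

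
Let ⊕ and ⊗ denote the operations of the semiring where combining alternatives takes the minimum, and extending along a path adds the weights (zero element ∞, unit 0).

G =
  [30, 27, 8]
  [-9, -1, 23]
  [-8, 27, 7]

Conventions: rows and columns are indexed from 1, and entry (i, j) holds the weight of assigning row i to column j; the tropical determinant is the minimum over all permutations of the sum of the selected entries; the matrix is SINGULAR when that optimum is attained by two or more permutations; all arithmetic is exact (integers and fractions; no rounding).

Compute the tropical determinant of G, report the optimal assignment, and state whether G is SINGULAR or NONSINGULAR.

σ = (1, 2, 3): 30 + (-1) + 7 = 36
σ = (1, 3, 2): 30 + 23 + 27 = 80
σ = (2, 1, 3): 27 + (-9) + 7 = 25
σ = (2, 3, 1): 27 + 23 + (-8) = 42
σ = (3, 1, 2): 8 + (-9) + 27 = 26
σ = (3, 2, 1): 8 + (-1) + (-8) = -1
Optimal value attained by: σ = (3, 2, 1).
Answer: det⊕(G) = -1; verdict: NONSINGULAR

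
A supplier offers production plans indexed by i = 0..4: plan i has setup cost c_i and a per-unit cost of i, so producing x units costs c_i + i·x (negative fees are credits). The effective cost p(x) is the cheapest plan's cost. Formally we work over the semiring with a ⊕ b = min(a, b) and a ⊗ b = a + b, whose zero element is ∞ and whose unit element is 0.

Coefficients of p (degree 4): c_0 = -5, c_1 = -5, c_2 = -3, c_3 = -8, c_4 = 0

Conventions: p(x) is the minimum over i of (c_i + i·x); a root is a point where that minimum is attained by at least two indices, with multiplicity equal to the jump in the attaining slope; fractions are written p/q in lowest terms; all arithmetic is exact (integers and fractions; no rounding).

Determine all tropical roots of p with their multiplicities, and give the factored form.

hull edge (i=0, c=-5) to (i=3, c=-8): slope -1, span 3
hull edge (i=3, c=-8) to (i=4, c=0): slope 8, span 1
Factored form: p(x) = 0 ⊗ (x ⊕ (-8)) ⊗ (x ⊕ 1) ⊗ (x ⊕ 1) ⊗ (x ⊕ 1)
Answer: roots = -8 (mult 1), 1 (mult 3)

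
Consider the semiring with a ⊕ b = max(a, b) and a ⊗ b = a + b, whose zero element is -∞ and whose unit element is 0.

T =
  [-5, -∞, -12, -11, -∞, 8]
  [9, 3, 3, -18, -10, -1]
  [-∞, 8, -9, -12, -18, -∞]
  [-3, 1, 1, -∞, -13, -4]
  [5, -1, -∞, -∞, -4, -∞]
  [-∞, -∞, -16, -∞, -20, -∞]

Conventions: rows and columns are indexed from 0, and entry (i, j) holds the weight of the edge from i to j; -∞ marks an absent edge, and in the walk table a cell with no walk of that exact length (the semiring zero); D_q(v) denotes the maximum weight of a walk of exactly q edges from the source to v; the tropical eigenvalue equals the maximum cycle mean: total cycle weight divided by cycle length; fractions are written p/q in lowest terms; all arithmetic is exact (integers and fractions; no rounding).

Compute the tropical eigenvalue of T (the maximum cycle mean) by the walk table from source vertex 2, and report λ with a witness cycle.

q=0: [-∞, -∞, 0, -∞, -∞, -∞]
q=1: [-∞, 8, -9, -12, -18, -∞]
q=2: [17, 11, 11, -10, -2, 7]
q=3: [20, 19, 14, 6, 1, 25]
q=4: [28, 22, 22, 9, 9, 28]
q=5: [31, 30, 25, 17, 12, 36]
q=6: [39, 33, 33, 20, 20, 39]
Optimal cycle mean attained by: cycle 1->2->1, total 3 + 8, length 2.
Answer: λ = 11/2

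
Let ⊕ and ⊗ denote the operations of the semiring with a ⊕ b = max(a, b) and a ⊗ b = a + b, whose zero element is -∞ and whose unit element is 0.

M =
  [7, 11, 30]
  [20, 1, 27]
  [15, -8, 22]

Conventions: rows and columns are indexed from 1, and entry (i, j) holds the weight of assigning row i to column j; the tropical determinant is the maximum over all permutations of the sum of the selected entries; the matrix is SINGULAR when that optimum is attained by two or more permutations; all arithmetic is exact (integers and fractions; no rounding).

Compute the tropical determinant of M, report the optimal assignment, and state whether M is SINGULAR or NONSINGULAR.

σ = (1, 2, 3): 7 + 1 + 22 = 30
σ = (1, 3, 2): 7 + 27 + (-8) = 26
σ = (2, 1, 3): 11 + 20 + 22 = 53
σ = (2, 3, 1): 11 + 27 + 15 = 53
σ = (3, 1, 2): 30 + 20 + (-8) = 42
σ = (3, 2, 1): 30 + 1 + 15 = 46
Optimal value attained by: σ = (2, 1, 3).
Answer: det⊕(M) = 53; verdict: SINGULAR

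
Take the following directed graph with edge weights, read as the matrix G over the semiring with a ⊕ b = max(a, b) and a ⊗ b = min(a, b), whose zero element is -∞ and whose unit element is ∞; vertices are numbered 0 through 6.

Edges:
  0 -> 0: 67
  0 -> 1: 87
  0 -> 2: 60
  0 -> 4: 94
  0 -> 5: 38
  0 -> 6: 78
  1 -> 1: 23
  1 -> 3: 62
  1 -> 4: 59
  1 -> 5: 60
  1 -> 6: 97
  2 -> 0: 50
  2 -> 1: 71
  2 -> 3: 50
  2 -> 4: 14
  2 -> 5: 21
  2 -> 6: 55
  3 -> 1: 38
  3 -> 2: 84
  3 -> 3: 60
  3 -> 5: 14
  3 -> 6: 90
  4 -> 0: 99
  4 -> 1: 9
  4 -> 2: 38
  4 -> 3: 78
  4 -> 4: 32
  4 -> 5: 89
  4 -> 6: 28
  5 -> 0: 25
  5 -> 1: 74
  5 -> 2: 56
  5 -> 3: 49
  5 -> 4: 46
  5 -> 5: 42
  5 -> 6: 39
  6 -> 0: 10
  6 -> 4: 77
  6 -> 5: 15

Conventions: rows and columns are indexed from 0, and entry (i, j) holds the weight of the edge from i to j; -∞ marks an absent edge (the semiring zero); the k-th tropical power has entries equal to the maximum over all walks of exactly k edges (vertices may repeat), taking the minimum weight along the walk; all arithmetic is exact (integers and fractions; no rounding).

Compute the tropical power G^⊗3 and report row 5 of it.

G^⊗2:
  [94, 67, 60, 78, 77, 89, 87]
  [59, 60, 62, 60, 77, 59, 62]
  [50, 50, 50, 62, 59, 60, 71]
  [50, 71, 60, 60, 77, 38, 60]
  [67, 87, 78, 60, 94, 42, 78]
  [50, 56, 49, 62, 59, 60, 74]
  [77, 15, 38, 77, 32, 77, 28]
G^⊗3:
  [77, 87, 78, 77, 94, 77, 78]
  [77, 62, 60, 77, 62, 77, 60]
  [59, 60, 62, 60, 71, 59, 62]
  [77, 60, 60, 77, 60, 77, 71]
  [94, 71, 60, 78, 77, 89, 87]
  [59, 60, 62, 60, 74, 59, 62]
  [67, 77, 77, 60, 77, 42, 77]
Answer: row 5 of G^⊗3 = [59, 60, 62, 60, 74, 59, 62]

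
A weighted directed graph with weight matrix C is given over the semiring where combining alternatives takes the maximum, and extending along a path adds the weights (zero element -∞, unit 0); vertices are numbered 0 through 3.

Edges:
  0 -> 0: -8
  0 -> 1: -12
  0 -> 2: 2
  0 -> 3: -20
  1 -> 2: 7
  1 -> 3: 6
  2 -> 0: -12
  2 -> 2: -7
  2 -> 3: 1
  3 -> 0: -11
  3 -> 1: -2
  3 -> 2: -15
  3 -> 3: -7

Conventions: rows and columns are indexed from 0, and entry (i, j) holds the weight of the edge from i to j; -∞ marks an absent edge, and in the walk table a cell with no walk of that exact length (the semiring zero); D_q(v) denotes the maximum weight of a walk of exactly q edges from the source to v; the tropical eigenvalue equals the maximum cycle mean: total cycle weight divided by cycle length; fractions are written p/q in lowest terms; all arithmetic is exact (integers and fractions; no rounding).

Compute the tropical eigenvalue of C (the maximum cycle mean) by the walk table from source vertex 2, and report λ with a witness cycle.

q=0: [-∞, -∞, 0, -∞]
q=1: [-12, -∞, -7, 1]
q=2: [-10, -1, -10, -6]
q=3: [-17, -8, 6, 5]
q=4: [-6, 3, -1, 7]
Optimal cycle mean attained by: cycle 1->2->3->1, total 7 + 1 + (-2), length 3.
Answer: λ = 2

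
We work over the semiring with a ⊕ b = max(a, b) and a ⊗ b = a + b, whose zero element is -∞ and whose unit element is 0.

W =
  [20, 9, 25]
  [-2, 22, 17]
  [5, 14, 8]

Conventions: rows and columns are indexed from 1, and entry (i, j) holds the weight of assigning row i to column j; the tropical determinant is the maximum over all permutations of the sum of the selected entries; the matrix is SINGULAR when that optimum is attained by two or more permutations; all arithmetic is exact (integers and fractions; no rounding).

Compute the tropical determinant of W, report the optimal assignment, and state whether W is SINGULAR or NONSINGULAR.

σ = (1, 2, 3): 20 + 22 + 8 = 50
σ = (1, 3, 2): 20 + 17 + 14 = 51
σ = (2, 1, 3): 9 + (-2) + 8 = 15
σ = (2, 3, 1): 9 + 17 + 5 = 31
σ = (3, 1, 2): 25 + (-2) + 14 = 37
σ = (3, 2, 1): 25 + 22 + 5 = 52
Optimal value attained by: σ = (3, 2, 1).
Answer: det⊕(W) = 52; verdict: NONSINGULAR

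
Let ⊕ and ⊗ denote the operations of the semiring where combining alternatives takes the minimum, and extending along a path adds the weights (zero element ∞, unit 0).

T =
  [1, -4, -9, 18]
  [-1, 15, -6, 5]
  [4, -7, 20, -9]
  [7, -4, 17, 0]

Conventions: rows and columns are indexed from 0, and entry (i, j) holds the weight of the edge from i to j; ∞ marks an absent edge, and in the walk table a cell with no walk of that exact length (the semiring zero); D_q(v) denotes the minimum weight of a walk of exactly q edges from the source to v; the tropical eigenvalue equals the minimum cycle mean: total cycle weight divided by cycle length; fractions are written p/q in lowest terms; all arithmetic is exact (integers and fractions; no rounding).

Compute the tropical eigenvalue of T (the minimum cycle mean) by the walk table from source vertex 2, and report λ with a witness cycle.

q=0: [∞, ∞, 0, ∞]
q=1: [4, -7, 20, -9]
q=2: [-8, -13, -13, -9]
q=3: [-14, -20, -19, -22]
q=4: [-21, -26, -26, -28]
Optimal cycle mean attained by: cycle 1->2->1, total (-6) + (-7), length 2.
Answer: λ = -13/2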